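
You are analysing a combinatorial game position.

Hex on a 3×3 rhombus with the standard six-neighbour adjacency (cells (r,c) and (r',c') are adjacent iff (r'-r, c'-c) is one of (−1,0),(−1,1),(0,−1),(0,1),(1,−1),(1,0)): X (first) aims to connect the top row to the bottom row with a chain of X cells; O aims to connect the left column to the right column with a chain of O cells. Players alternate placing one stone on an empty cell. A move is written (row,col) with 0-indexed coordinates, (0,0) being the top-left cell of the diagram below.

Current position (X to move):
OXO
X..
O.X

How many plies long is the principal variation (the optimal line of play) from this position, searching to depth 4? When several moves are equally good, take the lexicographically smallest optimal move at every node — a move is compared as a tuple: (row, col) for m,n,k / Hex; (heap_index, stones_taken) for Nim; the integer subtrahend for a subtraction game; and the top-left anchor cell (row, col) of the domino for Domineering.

p1 X@[OXO/X../O.X]: (1,1)[OXO/XX./O.X]+1* (1,2)[OXO/X.X/O.X]-1 (2,1)[OXO/X../OXX]-1
p2 O@[OXO/XX./O.X]: (1,2)[OXO/XXO/O.X]-1* (2,1)[OXO/XX./OOX]-1
p3 X@[OXO/XXO/O.X]: (2,1)[OXO/XXO/OXX]+1*
p4 O@[OXO/XXO/OXX] terminal -1; root [OXO/X../O.X] d4

PV length from [OXO/X../O.X]: 3 plies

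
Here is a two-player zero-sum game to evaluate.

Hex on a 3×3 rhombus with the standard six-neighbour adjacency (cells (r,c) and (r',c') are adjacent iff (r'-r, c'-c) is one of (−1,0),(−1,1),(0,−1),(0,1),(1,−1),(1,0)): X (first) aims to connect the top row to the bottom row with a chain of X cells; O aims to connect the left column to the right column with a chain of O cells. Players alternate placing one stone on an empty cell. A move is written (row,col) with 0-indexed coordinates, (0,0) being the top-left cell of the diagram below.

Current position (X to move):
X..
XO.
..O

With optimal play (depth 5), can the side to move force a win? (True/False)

ply 1, X at X../XO./..O | (0,1)=-1→XX./XO./..O; (0,2)=-1→X.X/XO./..O; (1,2)=-1→X../XOX/..O; (2,0)=+1→X../XO./X.O*; (2,1)=-1→X../XO./.XO
ply 2: X../XO./X.O is terminal -1 (O); from X../XO./..O depth 5

X winning at [X../XO./..O]: True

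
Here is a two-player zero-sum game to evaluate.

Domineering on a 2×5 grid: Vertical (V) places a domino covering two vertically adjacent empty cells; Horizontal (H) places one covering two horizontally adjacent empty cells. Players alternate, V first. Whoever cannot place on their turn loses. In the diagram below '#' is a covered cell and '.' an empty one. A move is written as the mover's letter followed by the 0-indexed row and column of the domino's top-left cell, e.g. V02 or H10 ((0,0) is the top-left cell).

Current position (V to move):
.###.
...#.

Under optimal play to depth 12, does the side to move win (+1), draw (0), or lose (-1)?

value(.###./...#., V) = +1

p1 V@[.###./...#.]: V00[####./#..#.]+1* V04[.####/...##]-1
p2 H@[####./#..#.]: H11[####./####.]-1*
p3 V@[####./####.]: V04[#####/#####]+1*
p4 H@[#####/#####] terminal -1; root [.###./...#.] d12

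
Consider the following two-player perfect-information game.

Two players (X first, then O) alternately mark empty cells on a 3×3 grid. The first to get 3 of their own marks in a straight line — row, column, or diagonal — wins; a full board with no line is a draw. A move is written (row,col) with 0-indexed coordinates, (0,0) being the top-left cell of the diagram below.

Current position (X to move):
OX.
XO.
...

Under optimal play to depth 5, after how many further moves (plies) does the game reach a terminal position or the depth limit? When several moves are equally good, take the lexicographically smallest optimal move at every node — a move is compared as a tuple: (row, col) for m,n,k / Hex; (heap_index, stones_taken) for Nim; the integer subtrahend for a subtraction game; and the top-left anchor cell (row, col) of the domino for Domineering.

PV length from [OX./XO./...]: 5 plies

ply 1, X at OX./XO./... | (0,2)=-1→OXX/XO./...; (1,2)=-1→OX./XOX/...; (2,0)=-1→OX./XO./X..; (2,1)=-1→OX./XO./.X.; (2,2)=+0→OX./XO./..X*
ply 2, O at OX./XO./..X | (0,2)=+0→OXO/XO./..X*; (1,2)=+0→OX./XOO/..X; (2,0)=+0→OX./XO./O.X; (2,1)=+0→OX./XO./.OX
ply 3, X at OXO/XO./..X | (1,2)=-1→OXO/XOX/..X; (2,0)=+0→OXO/XO./X.X*; (2,1)=-1→OXO/XO./.XX
ply 4, O at OXO/XO./X.X | (1,2)=-1→OXO/XOO/X.X; (2,1)=+0→OXO/XO./XOX*
ply 5, X at OXO/XO./XOX | (1,2)=+0→OXO/XOX/XOX*
ply 6: OXO/XOX/XOX is terminal +0 (O); from OX./XO./... depth 5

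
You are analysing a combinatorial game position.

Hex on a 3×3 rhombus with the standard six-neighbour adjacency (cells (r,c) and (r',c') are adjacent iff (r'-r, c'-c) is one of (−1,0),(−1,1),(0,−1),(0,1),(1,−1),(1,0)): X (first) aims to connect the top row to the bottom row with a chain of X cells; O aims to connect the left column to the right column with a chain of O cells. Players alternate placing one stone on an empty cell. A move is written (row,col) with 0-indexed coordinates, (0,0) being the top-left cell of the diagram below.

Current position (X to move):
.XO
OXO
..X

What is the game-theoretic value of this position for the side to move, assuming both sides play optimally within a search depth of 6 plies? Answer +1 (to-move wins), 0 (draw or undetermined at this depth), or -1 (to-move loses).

ply 1, X at .XO/OXO/..X | (0,0)=+1→XXO/OXO/..X*; (2,0)=+1→.XO/OXO/X.X; (2,1)=+1→.XO/OXO/.XX
ply 2, O at XXO/OXO/..X | (2,0)=-1→XXO/OXO/O.X*; (2,1)=-1→XXO/OXO/.OX
ply 3, X at XXO/OXO/O.X | (2,1)=+1→XXO/OXO/OXX*
ply 4: XXO/OXO/OXX is terminal -1 (O); from .XO/OXO/..X depth 6

value(.XO/OXO/..X, X) = +1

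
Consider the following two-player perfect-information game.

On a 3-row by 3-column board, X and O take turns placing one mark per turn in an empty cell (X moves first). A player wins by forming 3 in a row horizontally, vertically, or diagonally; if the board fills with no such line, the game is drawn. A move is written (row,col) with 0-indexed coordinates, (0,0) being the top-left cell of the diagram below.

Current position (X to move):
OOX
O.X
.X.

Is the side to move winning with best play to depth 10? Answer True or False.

X winning at [OOX/O.X/.X.]: True

p1 X@[OOX/O.X/.X.]: (1,1)[OOX/OXX/.X.]-1 (2,0)[OOX/O.X/XX.]+1* (2,2)[OOX/O.X/.XX]+1
p2 O@[OOX/O.X/XX.]: (1,1)[OOX/OOX/XX.]-1* (2,2)[OOX/O.X/XXO]-1
p3 X@[OOX/OOX/XX.]: (2,2)[OOX/OOX/XXX]+1*
p4 O@[OOX/OOX/XXX] terminal -1; root [OOX/O.X/.X.] d10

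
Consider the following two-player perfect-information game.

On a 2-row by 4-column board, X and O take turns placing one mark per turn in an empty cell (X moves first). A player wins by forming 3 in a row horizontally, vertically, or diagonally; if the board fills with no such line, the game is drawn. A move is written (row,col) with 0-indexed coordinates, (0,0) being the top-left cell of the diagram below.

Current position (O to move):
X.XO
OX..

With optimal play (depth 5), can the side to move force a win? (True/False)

O winning at [X.XO/OX..]: False

[X.XO/OX..] O move#1: (0,1):+0/XOXO/OX..*, (1,2):-1/X.XO/OXO., (1,3):-1/X.XO/OX.O
[XOXO/OX..] X move#2: (1,2):+0/XOXO/OXX.*, (1,3):+0/XOXO/OX.X
[XOXO/OXX.] O move#3: (1,3):+0/XOXO/OXXO*
[XOXO/OXXO] end (terminal +0, X#4); searched X.XO/OX.. to 5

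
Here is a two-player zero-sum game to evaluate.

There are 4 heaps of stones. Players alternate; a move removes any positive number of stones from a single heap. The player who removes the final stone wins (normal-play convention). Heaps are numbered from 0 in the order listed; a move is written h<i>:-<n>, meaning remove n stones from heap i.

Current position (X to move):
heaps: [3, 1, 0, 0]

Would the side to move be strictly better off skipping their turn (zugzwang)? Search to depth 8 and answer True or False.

zugzwang((3,1,0,0), X) = False

ply 1, X at (3,1,0,0) | h0:-1=-1→(2,1,0,0); h0:-2=+1→(1,1,0,0)*; h0:-3=-1→(0,1,0,0); h1:-1=-1→(3,0,0,0)
ply 2, O at (1,1,0,0) | h0:-1=-1→(0,1,0,0)*; h1:-1=-1→(1,0,0,0)
ply 3, X at (0,1,0,0) | h1:-1=+1→(0,0,0,0)*
ply 4: (0,0,0,0) is terminal -1 (O); from (3,1,0,0) depth 8
if X skipped the turn, O would face:
~ ply 1, O at (3,1,0,0) | h0:-1=-1→(2,1,0,0); h0:-2=+1→(1,1,0,0)*; h0:-3=-1→(0,1,0,0); h1:-1=-1→(3,0,0,0)
~ ply 2, X at (1,1,0,0) | h0:-1=-1→(0,1,0,0)*; h1:-1=-1→(1,0,0,0)
~ ply 3, O at (0,1,0,0) | h1:-1=+1→(0,0,0,0)*
~ ply 4: (0,0,0,0) is terminal -1 (X); from (3,1,0,0) depth 8
compare (X): move=+1 vs pass=-1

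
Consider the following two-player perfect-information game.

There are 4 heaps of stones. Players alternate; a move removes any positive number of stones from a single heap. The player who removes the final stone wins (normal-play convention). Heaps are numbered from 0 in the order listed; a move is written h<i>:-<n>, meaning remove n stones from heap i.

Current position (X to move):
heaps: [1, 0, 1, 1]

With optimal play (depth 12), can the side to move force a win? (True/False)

X winning at [(1,0,1,1)]: True

[(1,0,1,1)] X move#1: h0:-1:+1/(0,0,1,1)*, h2:-1:+1/(1,0,0,1), h3:-1:+1/(1,0,1,0)
[(0,0,1,1)] O move#2: h2:-1:-1/(0,0,0,1)*, h3:-1:-1/(0,0,1,0)
[(0,0,0,1)] X move#3: h3:-1:+1/(0,0,0,0)*
[(0,0,0,0)] end (terminal -1, O#4); searched (1,0,1,1) to 12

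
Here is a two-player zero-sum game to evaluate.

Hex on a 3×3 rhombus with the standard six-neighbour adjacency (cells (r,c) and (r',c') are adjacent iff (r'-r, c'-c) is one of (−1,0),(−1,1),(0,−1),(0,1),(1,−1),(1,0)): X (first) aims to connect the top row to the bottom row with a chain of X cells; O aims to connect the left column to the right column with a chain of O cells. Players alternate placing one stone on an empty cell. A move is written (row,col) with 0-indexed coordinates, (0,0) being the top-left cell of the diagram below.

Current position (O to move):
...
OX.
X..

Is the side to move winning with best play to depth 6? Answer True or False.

O winning at [.../OX./X..]: False

p1 O@[.../OX./X..]: (0,0)[O../OX./X..]-1* (0,1)[.O./OX./X..]-1 (0,2)[..O/OX./X..]-1 (1,2)[.../OXO/X..]-1 (2,1)[.../OX./XO.]-1 (2,2)[.../OX./X.O]-1
p2 X@[O../OX./X..]: (0,1)[OX./OX./X..]+1* (0,2)[O.X/OX./X..]+1 (1,2)[O../OXX/X..]+1 (2,1)[O../OX./XX.]+1 (2,2)[O../OX./X.X]+1
p3 O@[OX./OX./X..] terminal -1; root [.../OX./X..] d6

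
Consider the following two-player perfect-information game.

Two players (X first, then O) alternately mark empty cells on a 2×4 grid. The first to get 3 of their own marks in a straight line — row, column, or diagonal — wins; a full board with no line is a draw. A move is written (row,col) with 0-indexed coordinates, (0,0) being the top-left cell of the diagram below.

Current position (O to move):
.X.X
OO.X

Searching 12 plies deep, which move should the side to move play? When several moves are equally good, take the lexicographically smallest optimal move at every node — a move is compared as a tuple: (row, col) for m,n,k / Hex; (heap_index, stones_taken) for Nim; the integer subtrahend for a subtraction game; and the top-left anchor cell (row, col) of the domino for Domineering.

ply 1, O at .X.X/OO.X | (0,0)=-1→OX.X/OO.X; (0,2)=+0→.XOX/OO.X; (1,2)=+1→.X.X/OOOX*
ply 2: .X.X/OOOX is terminal -1 (X); from .X.X/OO.X depth 12

O's best at [.X.X/OO.X]: (1,2)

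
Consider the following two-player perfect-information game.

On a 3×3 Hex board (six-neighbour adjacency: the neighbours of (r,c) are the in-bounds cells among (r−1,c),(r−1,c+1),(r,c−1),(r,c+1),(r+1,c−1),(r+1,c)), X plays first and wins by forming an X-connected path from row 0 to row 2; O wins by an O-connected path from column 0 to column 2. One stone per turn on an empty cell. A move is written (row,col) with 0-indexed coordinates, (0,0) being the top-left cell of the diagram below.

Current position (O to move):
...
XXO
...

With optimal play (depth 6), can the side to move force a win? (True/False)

ply 1, O at .../XXO/... | (0,0)=-1→O../XXO/...*; (0,1)=-1→.O./XXO/...; (0,2)=-1→..O/XXO/...; (2,0)=-1→.../XXO/O..; (2,1)=-1→.../XXO/.O.; (2,2)=-1→.../XXO/..O
ply 2, X at O../XXO/... | (0,1)=+1→OX./XXO/...*; (0,2)=+1→O.X/XXO/...; (2,0)=+1→O../XXO/X..; (2,1)=+1→O../XXO/.X.; (2,2)=+1→O../XXO/..X
ply 3, O at OX./XXO/... | (0,2)=-1→OXO/XXO/...*; (2,0)=-1→OX./XXO/O..; (2,1)=-1→OX./XXO/.O.; (2,2)=-1→OX./XXO/..O
ply 4, X at OXO/XXO/... | (2,0)=+1→OXO/XXO/X..*; (2,1)=+1→OXO/XXO/.X.; (2,2)=+1→OXO/XXO/..X
ply 5: OXO/XXO/X.. is terminal -1 (O); from .../XXO/... depth 6

O winning at [.../XXO/...]: False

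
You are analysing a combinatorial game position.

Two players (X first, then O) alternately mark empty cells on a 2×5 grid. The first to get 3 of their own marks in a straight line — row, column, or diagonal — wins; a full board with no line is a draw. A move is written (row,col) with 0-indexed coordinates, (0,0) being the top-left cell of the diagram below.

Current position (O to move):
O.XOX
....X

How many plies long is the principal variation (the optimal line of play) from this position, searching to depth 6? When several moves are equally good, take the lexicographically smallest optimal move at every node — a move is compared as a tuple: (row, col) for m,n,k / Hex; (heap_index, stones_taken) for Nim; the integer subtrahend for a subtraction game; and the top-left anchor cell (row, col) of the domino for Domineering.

ply 1, O at O.XOX/....X | (0,1)=+0→OOXOX/....X*; (1,0)=+0→O.XOX/O...X; (1,1)=+0→O.XOX/.O..X; (1,2)=+0→O.XOX/..O.X; (1,3)=+0→O.XOX/...OX
ply 2, X at OOXOX/....X | (1,0)=+0→OOXOX/X...X*; (1,1)=+0→OOXOX/.X..X; (1,2)=+0→OOXOX/..X.X; (1,3)=+0→OOXOX/...XX
ply 3, O at OOXOX/X...X | (1,1)=+0→OOXOX/XO..X*; (1,2)=+0→OOXOX/X.O.X; (1,3)=+0→OOXOX/X..OX
ply 4, X at OOXOX/XO..X | (1,2)=+0→OOXOX/XOX.X*; (1,3)=+0→OOXOX/XO.XX
ply 5, O at OOXOX/XOX.X | (1,3)=+0→OOXOX/XOXOX*
ply 6: OOXOX/XOXOX is terminal +0 (X); from O.XOX/....X depth 6

PV length from [O.XOX/....X]: 5 plies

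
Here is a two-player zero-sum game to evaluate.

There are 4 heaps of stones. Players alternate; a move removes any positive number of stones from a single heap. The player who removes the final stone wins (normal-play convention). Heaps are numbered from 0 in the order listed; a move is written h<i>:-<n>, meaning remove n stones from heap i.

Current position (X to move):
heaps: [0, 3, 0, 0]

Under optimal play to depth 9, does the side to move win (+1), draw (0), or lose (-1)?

value((0,3,0,0), X) = +1

p1 X@[(0,3,0,0)]: h1:-1[(0,2,0,0)]-1 h1:-2[(0,1,0,0)]-1 h1:-3[(0,0,0,0)]+1*
p2 O@[(0,0,0,0)] terminal -1; root [(0,3,0,0)] d9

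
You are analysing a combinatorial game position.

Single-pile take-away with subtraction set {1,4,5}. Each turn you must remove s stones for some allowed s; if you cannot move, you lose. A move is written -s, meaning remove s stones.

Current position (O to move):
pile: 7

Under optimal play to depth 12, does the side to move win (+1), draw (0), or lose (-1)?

value(7, O) = +1

ply 1, O at 7 | -1=-1→6; -4=-1→3; -5=+1→2*
ply 2, X at 2 | -1=-1→1*
ply 3, O at 1 | -1=+1→0*
ply 4: 0 is terminal -1 (X); from 7 depth 12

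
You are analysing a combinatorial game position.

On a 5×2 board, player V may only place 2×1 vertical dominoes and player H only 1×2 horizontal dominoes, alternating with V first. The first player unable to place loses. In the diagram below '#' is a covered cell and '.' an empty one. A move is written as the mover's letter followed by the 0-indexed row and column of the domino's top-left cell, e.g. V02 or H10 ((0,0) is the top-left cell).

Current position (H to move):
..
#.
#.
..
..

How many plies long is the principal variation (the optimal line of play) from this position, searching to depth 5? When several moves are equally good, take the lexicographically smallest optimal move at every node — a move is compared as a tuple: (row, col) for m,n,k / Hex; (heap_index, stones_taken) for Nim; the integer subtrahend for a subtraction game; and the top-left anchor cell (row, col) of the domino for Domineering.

ply 1, H at ../#./#./../.. | H00=-1→##/#./#./../..; H30=+1→../#./#./##/..*; H40=+1→../#./#./../##
ply 2, V at ../#./#./##/.. | V01=-1→.#/##/#./##/..*; V11=-1→../##/##/##/..
ply 3, H at .#/##/#./##/.. | H40=+1→.#/##/#./##/##*
ply 4: .#/##/#./##/## is terminal -1 (V); from ../#./#./../.. depth 5

PV length from [../#./#./../..]: 3 plies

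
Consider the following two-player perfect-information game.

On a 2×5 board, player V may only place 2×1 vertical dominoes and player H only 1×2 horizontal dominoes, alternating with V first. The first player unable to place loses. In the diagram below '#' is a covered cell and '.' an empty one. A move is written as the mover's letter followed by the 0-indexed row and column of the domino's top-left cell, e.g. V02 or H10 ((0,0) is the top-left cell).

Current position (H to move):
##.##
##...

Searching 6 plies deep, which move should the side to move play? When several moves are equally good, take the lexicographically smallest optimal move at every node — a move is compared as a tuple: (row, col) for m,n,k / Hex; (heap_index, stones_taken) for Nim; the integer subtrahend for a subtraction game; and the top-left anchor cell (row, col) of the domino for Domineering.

[##.##/##...] H move#1: H12:+1/##.##/####.*, H13:-1/##.##/##.##
[##.##/####.] end (terminal -1, V#2); searched ##.##/##... to 6

H's best at [##.##/##...]: H12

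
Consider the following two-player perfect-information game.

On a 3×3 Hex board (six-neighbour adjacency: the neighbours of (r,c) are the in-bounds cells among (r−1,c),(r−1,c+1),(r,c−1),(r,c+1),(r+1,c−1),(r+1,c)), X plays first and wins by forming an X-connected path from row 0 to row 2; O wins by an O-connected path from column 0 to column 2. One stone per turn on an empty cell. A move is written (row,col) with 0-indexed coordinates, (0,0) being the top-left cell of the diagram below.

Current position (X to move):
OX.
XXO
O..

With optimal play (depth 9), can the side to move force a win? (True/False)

ply 1, X at OX./XXO/O.. | (0,2)=-1→OXX/XXO/O..; (2,1)=+1→OX./XXO/OX.*; (2,2)=-1→OX./XXO/O.X
ply 2: OX./XXO/OX. is terminal -1 (O); from OX./XXO/O.. depth 9

X winning at [OX./XXO/O..]: True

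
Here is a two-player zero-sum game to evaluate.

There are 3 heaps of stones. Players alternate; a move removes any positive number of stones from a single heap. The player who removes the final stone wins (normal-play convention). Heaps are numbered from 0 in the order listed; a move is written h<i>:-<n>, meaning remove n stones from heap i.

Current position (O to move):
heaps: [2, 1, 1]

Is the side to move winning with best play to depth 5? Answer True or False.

O winning at [(2,1,1)]: True

p1 O@[(2,1,1)]: h0:-1[(1,1,1)]-1 h0:-2[(0,1,1)]+1* h1:-1[(2,0,1)]-1 h2:-1[(2,1,0)]-1
p2 X@[(0,1,1)]: h1:-1[(0,0,1)]-1* h2:-1[(0,1,0)]-1
p3 O@[(0,0,1)]: h2:-1[(0,0,0)]+1*
p4 X@[(0,0,0)] terminal -1; root [(2,1,1)] d5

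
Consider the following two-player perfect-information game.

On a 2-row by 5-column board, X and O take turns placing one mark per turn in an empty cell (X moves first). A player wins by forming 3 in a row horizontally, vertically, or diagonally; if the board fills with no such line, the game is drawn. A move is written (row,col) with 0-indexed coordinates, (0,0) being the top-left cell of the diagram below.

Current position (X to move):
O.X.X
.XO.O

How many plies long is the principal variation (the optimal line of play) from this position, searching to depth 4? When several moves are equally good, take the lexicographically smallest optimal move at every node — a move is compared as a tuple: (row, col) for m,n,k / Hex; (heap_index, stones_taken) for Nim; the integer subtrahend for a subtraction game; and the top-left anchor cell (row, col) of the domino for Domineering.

PV length from [O.X.X/.XO.O]: 1 ply

p1 X@[O.X.X/.XO.O]: (0,1)[OXX.X/.XO.O]-1 (0,3)[O.XXX/.XO.O]+1* (1,0)[O.X.X/XXO.O]-1 (1,3)[O.X.X/.XOXO]+0
p2 O@[O.XXX/.XO.O] terminal -1; root [O.X.X/.XO.O] d4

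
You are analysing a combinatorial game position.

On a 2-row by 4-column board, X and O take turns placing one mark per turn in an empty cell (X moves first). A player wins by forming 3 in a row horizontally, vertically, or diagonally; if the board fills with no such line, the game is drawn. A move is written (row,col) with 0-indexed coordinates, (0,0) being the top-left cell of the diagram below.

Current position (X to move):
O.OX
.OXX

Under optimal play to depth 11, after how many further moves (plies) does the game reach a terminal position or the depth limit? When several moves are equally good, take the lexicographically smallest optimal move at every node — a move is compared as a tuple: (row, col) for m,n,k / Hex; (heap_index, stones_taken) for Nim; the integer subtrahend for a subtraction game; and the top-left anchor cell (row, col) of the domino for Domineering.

[O.OX/.OXX] X move#1: (0,1):+0/OXOX/.OXX*, (1,0):-1/O.OX/XOXX
[OXOX/.OXX] O move#2: (1,0):+0/OXOX/OOXX*
[OXOX/OOXX] end (terminal +0, X#3); searched O.OX/.OXX to 11

PV length from [O.OX/.OXX]: 2 plies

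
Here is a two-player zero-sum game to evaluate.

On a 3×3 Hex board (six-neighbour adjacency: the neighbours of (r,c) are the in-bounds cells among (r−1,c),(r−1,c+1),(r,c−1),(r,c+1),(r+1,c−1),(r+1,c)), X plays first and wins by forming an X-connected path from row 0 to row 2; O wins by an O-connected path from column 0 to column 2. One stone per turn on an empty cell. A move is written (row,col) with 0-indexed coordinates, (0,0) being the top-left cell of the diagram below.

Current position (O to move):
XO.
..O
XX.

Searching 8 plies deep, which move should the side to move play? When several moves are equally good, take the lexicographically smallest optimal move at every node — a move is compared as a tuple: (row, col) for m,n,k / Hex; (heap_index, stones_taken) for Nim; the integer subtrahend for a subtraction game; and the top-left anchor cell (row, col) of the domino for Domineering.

O's best at [XO./..O/XX.]: (1,0)

ply 1, O at XO./..O/XX. | (0,2)=-1→XOO/..O/XX.; (1,0)=+1→XO./O.O/XX.*; (1,1)=-1→XO./.OO/XX.; (2,2)=-1→XO./..O/XXO
ply 2, X at XO./O.O/XX. | (0,2)=-1→XOX/O.O/XX.*; (1,1)=-1→XO./OXO/XX.; (2,2)=-1→XO./O.O/XXX
ply 3, O at XOX/O.O/XX. | (1,1)=+1→XOX/OOO/XX.*; (2,2)=-1→XOX/O.O/XXO
ply 4: XOX/OOO/XX. is terminal -1 (X); from XO./..O/XX. depth 8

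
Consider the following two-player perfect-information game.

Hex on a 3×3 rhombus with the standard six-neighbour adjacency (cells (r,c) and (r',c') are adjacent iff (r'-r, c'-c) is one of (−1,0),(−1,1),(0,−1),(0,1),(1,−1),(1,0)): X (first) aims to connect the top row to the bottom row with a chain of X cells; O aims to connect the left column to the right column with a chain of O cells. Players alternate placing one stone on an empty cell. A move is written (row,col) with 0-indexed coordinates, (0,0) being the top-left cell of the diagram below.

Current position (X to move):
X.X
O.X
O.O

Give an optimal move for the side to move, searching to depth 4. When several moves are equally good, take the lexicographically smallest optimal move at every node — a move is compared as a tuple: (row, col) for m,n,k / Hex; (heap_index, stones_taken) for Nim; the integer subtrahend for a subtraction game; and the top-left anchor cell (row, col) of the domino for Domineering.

X's best at [X.X/O.X/O.O]: (2,1)

p1 X@[X.X/O.X/O.O]: (0,1)[XXX/O.X/O.O]-1 (1,1)[X.X/OXX/O.O]-1 (2,1)[X.X/O.X/OXO]+1*
p2 O@[X.X/O.X/OXO] terminal -1; root [X.X/O.X/O.O] d4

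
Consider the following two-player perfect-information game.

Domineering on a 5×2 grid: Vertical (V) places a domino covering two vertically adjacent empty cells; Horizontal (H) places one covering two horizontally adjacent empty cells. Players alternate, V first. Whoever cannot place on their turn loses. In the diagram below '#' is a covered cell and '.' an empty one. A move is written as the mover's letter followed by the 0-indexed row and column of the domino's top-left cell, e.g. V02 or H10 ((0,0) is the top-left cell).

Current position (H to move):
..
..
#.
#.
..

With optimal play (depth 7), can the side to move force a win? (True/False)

ply 1, H at ../../#./#./.. | H00=+1→##/../#./#./..*; H10=+1→../##/#./#./..; H40=-1→../../#./#./##
ply 2, V at ##/../#./#./.. | V11=-1→##/.#/##/#./..*; V21=-1→##/../##/##/..; V31=-1→##/../#./##/.#
ply 3, H at ##/.#/##/#./.. | H40=+1→##/.#/##/#./##*
ply 4: ##/.#/##/#./## is terminal -1 (V); from ../../#./#./.. depth 7

H winning at [../../#./#./..]: True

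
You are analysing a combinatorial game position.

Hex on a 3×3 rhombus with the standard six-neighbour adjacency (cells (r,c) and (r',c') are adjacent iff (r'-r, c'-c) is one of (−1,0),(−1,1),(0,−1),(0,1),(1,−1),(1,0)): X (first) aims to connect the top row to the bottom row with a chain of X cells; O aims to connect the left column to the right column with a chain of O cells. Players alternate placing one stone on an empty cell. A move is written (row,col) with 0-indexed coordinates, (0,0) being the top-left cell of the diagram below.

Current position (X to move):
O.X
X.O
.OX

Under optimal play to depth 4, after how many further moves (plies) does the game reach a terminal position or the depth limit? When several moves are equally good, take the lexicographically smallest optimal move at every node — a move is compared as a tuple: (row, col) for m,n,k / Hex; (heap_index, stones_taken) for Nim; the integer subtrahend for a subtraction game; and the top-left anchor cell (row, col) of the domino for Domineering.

p1 X@[O.X/X.O/.OX]: (0,1)[OXX/X.O/.OX]-1 (1,1)[O.X/XXO/.OX]-1 (2,0)[O.X/X.O/XOX]+1*
p2 O@[O.X/X.O/XOX]: (0,1)[OOX/X.O/XOX]-1* (1,1)[O.X/XOO/XOX]-1
p3 X@[OOX/X.O/XOX]: (1,1)[OOX/XXO/XOX]+1*
p4 O@[OOX/XXO/XOX] terminal -1; root [O.X/X.O/.OX] d4

PV length from [O.X/X.O/.OX]: 3 plies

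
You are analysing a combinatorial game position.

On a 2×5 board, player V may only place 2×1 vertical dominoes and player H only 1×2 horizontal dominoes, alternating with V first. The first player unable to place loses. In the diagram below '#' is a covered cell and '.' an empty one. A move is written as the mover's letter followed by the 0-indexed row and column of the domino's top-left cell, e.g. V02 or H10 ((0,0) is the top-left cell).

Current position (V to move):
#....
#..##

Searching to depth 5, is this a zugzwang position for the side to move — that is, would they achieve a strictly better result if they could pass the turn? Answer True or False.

zugzwang(#..../#..##, V) = False

ply 1, V at #..../#..## | V01=-1→##.../##.##; V02=+1→#.#../#.###*
ply 2, H at #.#../#.### | H03=-1→#.###/#.###*
ply 3, V at #.###/#.### | V01=+1→#####/#####*
ply 4: #####/##### is terminal -1 (H); from #..../#..## depth 5
if V skipped the turn, H would face:
~ ply 1, H at #..../#..## | H01=+1→###../#..##*; H02=-1→#.##./#..##; H03=-1→#..##/#..##; H11=+1→#..../#####
~ ply 2: ###../#..## is terminal -1 (V); from #..../#..## depth 5
compare (V): move=+1 vs pass=-1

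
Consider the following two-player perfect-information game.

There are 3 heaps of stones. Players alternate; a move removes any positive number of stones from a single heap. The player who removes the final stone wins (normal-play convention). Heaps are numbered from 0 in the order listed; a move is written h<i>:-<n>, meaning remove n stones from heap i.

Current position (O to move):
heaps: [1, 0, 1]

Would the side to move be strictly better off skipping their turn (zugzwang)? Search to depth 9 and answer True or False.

zugzwang((1,0,1), O) = True

ply 1, O at (1,0,1) | h0:-1=-1→(0,0,1)*; h2:-1=-1→(1,0,0)
ply 2, X at (0,0,1) | h2:-1=+1→(0,0,0)*
ply 3: (0,0,0) is terminal -1 (O); from (1,0,1) depth 9
pass branch (X moves first from the same position):
  | ply 1, X at (1,0,1) | h0:-1=-1→(0,0,1)*; h2:-1=-1→(1,0,0)
  | ply 2, O at (0,0,1) | h2:-1=+1→(0,0,0)*
  | ply 3: (0,0,0) is terminal -1 (X); from (1,0,1) depth 9
O moving scores -1; O passing scores +1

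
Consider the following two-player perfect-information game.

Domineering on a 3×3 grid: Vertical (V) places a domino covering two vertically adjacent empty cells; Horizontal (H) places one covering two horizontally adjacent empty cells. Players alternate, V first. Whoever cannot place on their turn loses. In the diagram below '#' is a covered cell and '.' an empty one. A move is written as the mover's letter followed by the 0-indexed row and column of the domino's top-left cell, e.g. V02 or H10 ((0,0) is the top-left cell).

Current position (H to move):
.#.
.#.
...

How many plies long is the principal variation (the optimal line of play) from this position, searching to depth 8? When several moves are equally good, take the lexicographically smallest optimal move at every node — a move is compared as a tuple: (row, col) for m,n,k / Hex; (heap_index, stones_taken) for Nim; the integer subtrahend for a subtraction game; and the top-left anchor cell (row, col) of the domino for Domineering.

PV length from [.#./.#./...]: 2 plies

ply 1, H at .#./.#./... | H20=-1→.#./.#./##.*; H21=-1→.#./.#./.##
ply 2, V at .#./.#./##. | V00=+1→##./##./##.*; V02=+1→.##/.##/##.; V12=+1→.#./.##/###
ply 3: ##./##./##. is terminal -1 (H); from .#./.#./... depth 8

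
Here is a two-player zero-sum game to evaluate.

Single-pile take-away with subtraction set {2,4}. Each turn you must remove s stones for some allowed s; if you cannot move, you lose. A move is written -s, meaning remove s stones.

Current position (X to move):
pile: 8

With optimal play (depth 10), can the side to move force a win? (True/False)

X winning at [8]: True

p1 X@[8]: -2[6]+1* -4[4]-1
p2 O@[6]: -2[4]-1* -4[2]-1
p3 X@[4]: -2[2]-1 -4[0]+1*
p4 O@[0] terminal -1; root [8] d10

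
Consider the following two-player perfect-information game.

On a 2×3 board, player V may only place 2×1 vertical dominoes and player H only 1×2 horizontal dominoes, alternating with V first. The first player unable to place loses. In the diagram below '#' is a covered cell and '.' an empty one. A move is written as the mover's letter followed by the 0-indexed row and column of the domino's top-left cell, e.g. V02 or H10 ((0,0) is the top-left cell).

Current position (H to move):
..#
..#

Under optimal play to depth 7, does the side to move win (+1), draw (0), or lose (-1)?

value(..#/..#, H) = +1

ply 1, H at ..#/..# | H00=+1→###/..#*; H10=+1→..#/###
ply 2: ###/..# is terminal -1 (V); from ..#/..# depth 7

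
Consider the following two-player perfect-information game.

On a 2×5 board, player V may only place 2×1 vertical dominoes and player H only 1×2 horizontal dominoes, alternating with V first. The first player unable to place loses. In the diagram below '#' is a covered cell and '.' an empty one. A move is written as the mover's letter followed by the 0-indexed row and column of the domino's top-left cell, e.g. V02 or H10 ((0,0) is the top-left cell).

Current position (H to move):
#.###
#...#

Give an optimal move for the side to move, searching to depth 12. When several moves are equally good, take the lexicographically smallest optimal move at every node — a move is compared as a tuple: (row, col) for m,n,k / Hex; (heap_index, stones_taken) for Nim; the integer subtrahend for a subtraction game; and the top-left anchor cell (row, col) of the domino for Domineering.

[#.###/#...#] H move#1: H11:+1/#.###/###.#*, H12:-1/#.###/#.###
[#.###/###.#] end (terminal -1, V#2); searched #.###/#...# to 12

H's best at [#.###/#...#]: H11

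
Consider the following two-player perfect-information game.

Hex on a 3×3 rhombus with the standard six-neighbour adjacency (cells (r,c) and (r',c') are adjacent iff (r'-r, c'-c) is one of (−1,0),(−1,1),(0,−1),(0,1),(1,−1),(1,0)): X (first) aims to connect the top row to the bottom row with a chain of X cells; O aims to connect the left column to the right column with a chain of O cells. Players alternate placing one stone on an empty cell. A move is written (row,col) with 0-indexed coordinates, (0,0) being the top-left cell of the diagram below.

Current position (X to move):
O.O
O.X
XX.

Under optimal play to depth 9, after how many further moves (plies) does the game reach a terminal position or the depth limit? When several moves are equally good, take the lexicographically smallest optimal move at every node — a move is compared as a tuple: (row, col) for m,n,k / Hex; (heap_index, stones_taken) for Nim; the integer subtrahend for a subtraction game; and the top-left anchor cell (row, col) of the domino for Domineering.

ply 1, X at O.O/O.X/XX. | (0,1)=-1→OXO/O.X/XX.*; (1,1)=-1→O.O/OXX/XX.; (2,2)=-1→O.O/O.X/XXX
ply 2, O at OXO/O.X/XX. | (1,1)=+1→OXO/OOX/XX.*; (2,2)=-1→OXO/O.X/XXO
ply 3: OXO/OOX/XX. is terminal -1 (X); from O.O/O.X/XX. depth 9

PV length from [O.O/O.X/XX.]: 2 plies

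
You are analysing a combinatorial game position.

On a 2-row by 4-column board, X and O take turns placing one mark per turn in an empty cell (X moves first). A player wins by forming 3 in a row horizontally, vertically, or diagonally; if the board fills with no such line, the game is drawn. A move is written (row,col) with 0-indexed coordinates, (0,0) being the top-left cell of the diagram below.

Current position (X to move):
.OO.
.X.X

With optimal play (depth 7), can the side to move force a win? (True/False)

X winning at [.OO./.X.X]: True

ply 1, X at .OO./.X.X | (0,0)=-1→XOO./.X.X; (0,3)=-1→.OOX/.X.X; (1,0)=-1→.OO./XX.X; (1,2)=+1→.OO./.XXX*
ply 2: .OO./.XXX is terminal -1 (O); from .OO./.X.X depth 7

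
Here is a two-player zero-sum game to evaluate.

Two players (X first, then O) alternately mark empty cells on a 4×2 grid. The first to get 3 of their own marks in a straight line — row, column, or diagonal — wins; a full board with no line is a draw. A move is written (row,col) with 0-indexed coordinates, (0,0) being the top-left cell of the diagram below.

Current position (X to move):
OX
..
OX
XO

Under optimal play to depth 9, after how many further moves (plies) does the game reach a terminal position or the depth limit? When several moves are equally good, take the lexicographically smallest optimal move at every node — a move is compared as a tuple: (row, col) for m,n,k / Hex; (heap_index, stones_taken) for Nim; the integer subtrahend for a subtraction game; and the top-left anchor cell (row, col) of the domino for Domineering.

PV length from [OX/../OX/XO]: 1 ply

p1 X@[OX/../OX/XO]: (1,0)[OX/X./OX/XO]+0 (1,1)[OX/.X/OX/XO]+1*
p2 O@[OX/.X/OX/XO] terminal -1; root [OX/../OX/XO] d9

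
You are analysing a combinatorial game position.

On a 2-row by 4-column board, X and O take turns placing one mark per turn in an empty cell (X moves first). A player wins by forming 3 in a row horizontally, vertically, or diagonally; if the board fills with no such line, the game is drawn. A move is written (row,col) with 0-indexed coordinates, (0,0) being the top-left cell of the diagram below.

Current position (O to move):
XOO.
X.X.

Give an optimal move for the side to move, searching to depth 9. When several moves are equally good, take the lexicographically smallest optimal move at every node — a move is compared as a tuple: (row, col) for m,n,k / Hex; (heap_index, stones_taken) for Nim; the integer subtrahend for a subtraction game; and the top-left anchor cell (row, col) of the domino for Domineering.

p1 O@[XOO./X.X.]: (0,3)[XOOO/X.X.]+1* (1,1)[XOO./XOX.]+0 (1,3)[XOO./X.XO]-1
p2 X@[XOOO/X.X.] terminal -1; root [XOO./X.X.] d9

O's best at [XOO./X.X.]: (0,3)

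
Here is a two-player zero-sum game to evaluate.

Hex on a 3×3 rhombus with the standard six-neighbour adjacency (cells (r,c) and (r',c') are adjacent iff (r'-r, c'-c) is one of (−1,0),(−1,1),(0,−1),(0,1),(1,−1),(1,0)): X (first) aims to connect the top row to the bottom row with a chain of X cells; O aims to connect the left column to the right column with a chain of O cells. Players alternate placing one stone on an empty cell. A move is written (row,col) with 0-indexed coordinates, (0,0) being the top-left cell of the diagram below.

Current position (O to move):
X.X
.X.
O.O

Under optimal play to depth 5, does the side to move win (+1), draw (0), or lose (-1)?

p1 O@[X.X/.X./O.O]: (0,1)[XOX/.X./O.O]-1 (1,0)[X.X/OX./O.O]-1 (1,2)[X.X/.XO/O.O]-1 (2,1)[X.X/.X./OOO]+1*
p2 X@[X.X/.X./OOO] terminal -1; root [X.X/.X./O.O] d5

value(X.X/.X./O.O, O) = +1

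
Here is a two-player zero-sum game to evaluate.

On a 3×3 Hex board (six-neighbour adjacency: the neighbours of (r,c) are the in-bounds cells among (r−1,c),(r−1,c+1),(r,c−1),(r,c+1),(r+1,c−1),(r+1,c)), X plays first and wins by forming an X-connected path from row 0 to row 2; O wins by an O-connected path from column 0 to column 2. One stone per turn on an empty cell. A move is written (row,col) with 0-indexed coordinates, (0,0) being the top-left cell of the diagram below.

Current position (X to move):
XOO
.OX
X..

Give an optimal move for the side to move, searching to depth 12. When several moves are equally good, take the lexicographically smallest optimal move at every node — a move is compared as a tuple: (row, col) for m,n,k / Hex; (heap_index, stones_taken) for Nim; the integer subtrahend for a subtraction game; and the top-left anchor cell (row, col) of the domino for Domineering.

ply 1, X at XOO/.OX/X.. | (1,0)=+1→XOO/XOX/X..*; (2,1)=-1→XOO/.OX/XX.; (2,2)=-1→XOO/.OX/X.X
ply 2: XOO/XOX/X.. is terminal -1 (O); from XOO/.OX/X.. depth 12

X's best at [XOO/.OX/X..]: (1,0)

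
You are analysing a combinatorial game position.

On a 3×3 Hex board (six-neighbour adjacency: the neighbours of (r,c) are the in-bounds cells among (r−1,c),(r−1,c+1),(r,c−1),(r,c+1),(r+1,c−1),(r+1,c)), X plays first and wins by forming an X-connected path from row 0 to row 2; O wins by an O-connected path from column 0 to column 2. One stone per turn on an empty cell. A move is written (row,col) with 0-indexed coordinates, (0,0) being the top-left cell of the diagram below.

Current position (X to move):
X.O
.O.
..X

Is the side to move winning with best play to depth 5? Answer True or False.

X winning at [X.O/.O./..X]: False

ply 1, X at X.O/.O./..X | (0,1)=-1→XXO/.O./..X*; (1,0)=-1→X.O/XO./..X; (1,2)=-1→X.O/.OX/..X; (2,0)=-1→X.O/.O./X.X; (2,1)=-1→X.O/.O./.XX
ply 2, O at XXO/.O./..X | (1,0)=+1→XXO/OO./..X*; (1,2)=+1→XXO/.OO/..X; (2,0)=+1→XXO/.O./O.X; (2,1)=+1→XXO/.O./.OX
ply 3: XXO/OO./..X is terminal -1 (X); from X.O/.O./..X depth 5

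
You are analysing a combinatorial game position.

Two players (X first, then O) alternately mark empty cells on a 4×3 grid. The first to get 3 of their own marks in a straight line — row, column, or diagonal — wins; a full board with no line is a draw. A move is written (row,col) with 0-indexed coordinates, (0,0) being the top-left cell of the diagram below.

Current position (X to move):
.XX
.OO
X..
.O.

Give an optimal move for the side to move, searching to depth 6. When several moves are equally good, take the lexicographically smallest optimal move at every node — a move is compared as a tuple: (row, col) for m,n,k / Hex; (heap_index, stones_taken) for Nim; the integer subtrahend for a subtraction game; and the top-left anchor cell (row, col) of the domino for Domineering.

X's best at [.XX/.OO/X../.O.]: (0,0)

[.XX/.OO/X../.O.] X move#1: (0,0):+1/XXX/.OO/X../.O.*, (1,0):-1/.XX/XOO/X../.O., (2,1):-1/.XX/.OO/XX./.O., (2,2):-1/.XX/.OO/X.X/.O., (3,0):-1/.XX/.OO/X../XO., (3,2):-1/.XX/.OO/X../.OX
[XXX/.OO/X../.O.] end (terminal -1, O#2); searched .XX/.OO/X../.O. to 6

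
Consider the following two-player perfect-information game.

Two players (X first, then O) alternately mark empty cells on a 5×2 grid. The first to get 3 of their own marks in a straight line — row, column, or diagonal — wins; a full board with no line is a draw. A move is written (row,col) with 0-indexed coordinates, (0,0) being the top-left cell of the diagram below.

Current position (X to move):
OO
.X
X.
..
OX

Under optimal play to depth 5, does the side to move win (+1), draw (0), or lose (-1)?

[OO/.X/X./../OX] X move#1: (1,0):+0/OO/XX/X./../OX*, (2,1):+0/OO/.X/XX/../OX, (3,0):+0/OO/.X/X./X./OX, (3,1):+0/OO/.X/X./.X/OX
[OO/XX/X./../OX] O move#2: (2,1):-1/OO/XX/XO/../OX, (3,0):+0/OO/XX/X./O./OX*, (3,1):-1/OO/XX/X./.O/OX
[OO/XX/X./O./OX] X move#3: (2,1):+0/OO/XX/XX/O./OX*, (3,1):+0/OO/XX/X./OX/OX
[OO/XX/XX/O./OX] O move#4: (3,1):+0/OO/XX/XX/OO/OX*
[OO/XX/XX/OO/OX] end (terminal +0, X#5); searched OO/.X/X./../OX to 5

value(OO/.X/X./../OX, X) = 0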